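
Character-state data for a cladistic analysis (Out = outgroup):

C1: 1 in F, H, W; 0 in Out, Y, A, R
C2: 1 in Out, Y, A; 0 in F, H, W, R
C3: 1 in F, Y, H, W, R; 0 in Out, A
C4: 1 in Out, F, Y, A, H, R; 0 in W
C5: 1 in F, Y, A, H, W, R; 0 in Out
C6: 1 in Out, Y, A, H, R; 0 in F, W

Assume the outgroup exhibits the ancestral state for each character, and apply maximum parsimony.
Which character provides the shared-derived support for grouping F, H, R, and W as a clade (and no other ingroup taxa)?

Character polarity is set by the outgroup: the derived state is whichever differs from the outgroup's state, so for C2, C4, C6 the derived state is '0', and for the remaining characters it is '1'.
C1 (derived state '1') is shared by F, H, and W — a synapomorphy uniting that clade.
C2 (derived state '0') is shared by F, H, R, and W — a synapomorphy uniting that clade.
C3 (derived state '1') is shared by F, H, R, W, and Y — a synapomorphy uniting that clade.
C4: derived state '0' in W only — an autapomorphy, so it tells us nothing about relationships among taxa.
All ingroup taxa share the derived state '1' for C5; it defines the ingroup but does not resolve relationships within it.
C6 (derived state '0') is shared by F and W — a synapomorphy uniting that clade.
Most parsimonious ingroup topology: (((((F,W),H),R),Y),A).
The clade {F, H, R, W} is supported by C2: its derived state '0' occurs in exactly those taxa and in no other taxon (including the outgroup).

C2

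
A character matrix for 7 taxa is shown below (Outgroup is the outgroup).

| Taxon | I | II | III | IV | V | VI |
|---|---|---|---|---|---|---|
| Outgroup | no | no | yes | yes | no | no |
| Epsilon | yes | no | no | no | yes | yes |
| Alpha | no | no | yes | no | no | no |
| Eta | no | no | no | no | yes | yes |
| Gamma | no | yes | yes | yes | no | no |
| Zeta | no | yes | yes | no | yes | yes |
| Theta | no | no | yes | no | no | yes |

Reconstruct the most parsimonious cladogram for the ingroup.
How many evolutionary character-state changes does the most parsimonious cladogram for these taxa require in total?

Character polarity is set by the outgroup: the derived state is whichever differs from the outgroup's state, so for III, IV the derived state is 'no', and for the remaining characters it is 'yes'.
I (derived state 'yes') is unique to Epsilon (autapomorphy; uninformative for grouping).
II groups Gamma and Zeta, which is incompatible with the clades supported by the remaining characters; treating it as convergent (homoplasy) costs fewer steps than any alternative tree.
III (derived state 'no') is shared by Epsilon and Eta — a synapomorphy uniting that clade.
IV: derived state 'no' in Alpha, Epsilon, Eta, Theta, and Zeta only — synapomorphy for {Alpha, Epsilon, Eta, Theta, Zeta}.
V (derived state 'yes') is shared by Epsilon, Eta, and Zeta — a synapomorphy uniting that clade.
Only Epsilon, Eta, Theta, and Zeta show the derived state 'yes' for VI, supporting them as a clade.
Most parsimonious ingroup topology: (((((Epsilon,Eta),Zeta),Theta),Alpha),Gamma).
Changes per character on this tree: I: 1; II: 2; III: 1; IV: 1; V: 1; VI: 1.
Total = 7.

7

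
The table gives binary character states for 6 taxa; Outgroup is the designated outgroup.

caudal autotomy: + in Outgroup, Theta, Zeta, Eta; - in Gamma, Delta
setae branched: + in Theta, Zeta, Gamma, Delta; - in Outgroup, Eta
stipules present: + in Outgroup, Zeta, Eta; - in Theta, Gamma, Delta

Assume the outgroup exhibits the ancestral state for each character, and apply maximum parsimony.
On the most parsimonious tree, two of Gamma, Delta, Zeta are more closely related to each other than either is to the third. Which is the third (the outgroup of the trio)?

Zeta

Character polarity is set by the outgroup: the derived state is whichever differs from the outgroup's state, so for caudal autotomy, stipules present the derived state is '-', and for the remaining characters it is '+'.
Only Delta and Gamma show the derived state '-' for caudal autotomy, supporting them as a clade.
setae branched: derived state '+' in Delta, Gamma, Theta, and Zeta only — synapomorphy for {Delta, Gamma, Theta, Zeta}.
stipules present (derived state '-') is shared by Delta, Gamma, and Theta — a synapomorphy uniting that clade.
Most parsimonious ingroup topology: (((Theta,(Gamma,Delta)),Zeta),Eta).
Delta and Gamma share a more recent common ancestor with each other than either does with Zeta, so Zeta is the least closely related of the three.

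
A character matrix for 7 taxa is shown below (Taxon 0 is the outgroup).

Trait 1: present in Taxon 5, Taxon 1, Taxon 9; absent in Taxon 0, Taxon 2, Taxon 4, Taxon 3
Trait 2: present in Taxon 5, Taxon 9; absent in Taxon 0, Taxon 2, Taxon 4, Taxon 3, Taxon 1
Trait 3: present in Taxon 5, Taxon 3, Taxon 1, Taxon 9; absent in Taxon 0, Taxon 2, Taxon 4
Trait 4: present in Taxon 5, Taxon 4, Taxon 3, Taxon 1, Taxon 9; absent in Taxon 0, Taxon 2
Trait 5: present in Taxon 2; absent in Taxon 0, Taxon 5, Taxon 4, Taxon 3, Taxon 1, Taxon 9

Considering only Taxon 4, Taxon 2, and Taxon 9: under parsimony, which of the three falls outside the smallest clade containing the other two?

The outgroup has state 'absent' for every character, so 'present' is the derived state throughout.
Only Taxon 1, Taxon 5, and Taxon 9 show the derived state 'present' for Trait 1, supporting them as a clade.
Trait 2 (derived state 'present') is shared by Taxon 5 and Taxon 9 — a synapomorphy uniting that clade.
Only Taxon 1, Taxon 3, Taxon 5, and Taxon 9 show the derived state 'present' for Trait 3, supporting them as a clade.
Trait 4: derived state 'present' in Taxon 1, Taxon 3, Taxon 4, Taxon 5, and Taxon 9 only — synapomorphy for {Taxon 1, Taxon 3, Taxon 4, Taxon 5, Taxon 9}.
Trait 5 (derived state 'present') is unique to Taxon 2 (autapomorphy; uninformative for grouping).
Most parsimonious ingroup topology: (((((Taxon 5,Taxon 9),Taxon 1),Taxon 3),Taxon 4),Taxon 2).
Taxon 4 and Taxon 9 share a more recent common ancestor with each other than either does with Taxon 2, so Taxon 2 is the least closely related of the three.

Taxon 2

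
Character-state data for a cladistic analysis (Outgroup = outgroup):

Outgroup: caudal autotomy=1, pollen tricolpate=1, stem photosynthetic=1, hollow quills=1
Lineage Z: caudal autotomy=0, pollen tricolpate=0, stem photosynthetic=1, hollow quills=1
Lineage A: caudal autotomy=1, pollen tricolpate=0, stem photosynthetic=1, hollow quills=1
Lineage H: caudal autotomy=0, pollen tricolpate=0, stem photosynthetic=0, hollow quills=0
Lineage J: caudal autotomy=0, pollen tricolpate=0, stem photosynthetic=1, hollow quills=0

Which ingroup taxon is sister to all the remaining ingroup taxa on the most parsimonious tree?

The outgroup has state '1' for every character, so '0' is the derived state throughout.
caudal autotomy (derived state '0') is shared by Lineage H, Lineage J, and Lineage Z — a synapomorphy uniting that clade.
All ingroup taxa share the derived state '0' for pollen tricolpate; it defines the ingroup but does not resolve relationships within it.
stem photosynthetic: derived state '0' in Lineage H only — an autapomorphy, so it tells us nothing about relationships among taxa.
hollow quills (derived state '0') is shared by Lineage H and Lineage J — a synapomorphy uniting that clade.
Most parsimonious ingroup topology: ((Lineage Z,(Lineage H,Lineage J)),Lineage A).
Lineage A is sister to the clade containing all other ingroup taxa, so it is the earliest-diverging (most basal) ingroup lineage.

Lineage A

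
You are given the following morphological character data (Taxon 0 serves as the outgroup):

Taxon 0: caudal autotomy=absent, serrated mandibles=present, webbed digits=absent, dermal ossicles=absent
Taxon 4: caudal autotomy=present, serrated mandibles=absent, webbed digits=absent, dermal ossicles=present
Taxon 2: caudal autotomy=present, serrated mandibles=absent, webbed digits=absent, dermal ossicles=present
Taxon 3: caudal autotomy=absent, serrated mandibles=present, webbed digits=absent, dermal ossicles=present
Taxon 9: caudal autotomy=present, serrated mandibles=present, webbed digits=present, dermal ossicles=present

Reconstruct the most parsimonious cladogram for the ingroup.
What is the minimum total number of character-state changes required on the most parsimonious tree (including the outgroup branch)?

Character polarity is set by the outgroup: the derived state is whichever differs from the outgroup's state, so for serrated mandibles the derived state is 'absent', and for the remaining characters it is 'present'.
Only Taxon 2, Taxon 4, and Taxon 9 show the derived state 'present' for caudal autotomy, supporting them as a clade.
Only Taxon 2 and Taxon 4 show the derived state 'absent' for serrated mandibles, supporting them as a clade.
webbed digits (derived state 'present') is unique to Taxon 9 (autapomorphy; uninformative for grouping).
All ingroup taxa share the derived state 'present' for dermal ossicles; it defines the ingroup but does not resolve relationships within it.
Most parsimonious ingroup topology: (((Taxon 4,Taxon 2),Taxon 9),Taxon 3).
Changes per character on this tree: caudal autotomy: 1; serrated mandibles: 1; webbed digits: 1; dermal ossicles: 1.
Total = 4.

4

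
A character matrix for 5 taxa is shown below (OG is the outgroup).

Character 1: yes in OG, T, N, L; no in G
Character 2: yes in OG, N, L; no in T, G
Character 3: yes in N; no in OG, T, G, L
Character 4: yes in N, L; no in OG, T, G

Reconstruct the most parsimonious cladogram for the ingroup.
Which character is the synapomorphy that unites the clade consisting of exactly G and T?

Character 2

Character polarity is set by the outgroup: the derived state is whichever differs from the outgroup's state, so for Character 1, Character 2 the derived state is 'no', and for the remaining characters it is 'yes'.
Character 1 (derived state 'no') is unique to G (autapomorphy; uninformative for grouping).
Character 2 (derived state 'no') is shared by G and T — a synapomorphy uniting that clade.
Character 3: derived state 'yes' in N only — an autapomorphy, so it tells us nothing about relationships among taxa.
Only L and N show the derived state 'yes' for Character 4, supporting them as a clade.
Most parsimonious ingroup topology: ((T,G),(N,L)).
The clade {G, T} is supported by Character 2: its derived state 'no' occurs in exactly those taxa and in no other taxon (including the outgroup).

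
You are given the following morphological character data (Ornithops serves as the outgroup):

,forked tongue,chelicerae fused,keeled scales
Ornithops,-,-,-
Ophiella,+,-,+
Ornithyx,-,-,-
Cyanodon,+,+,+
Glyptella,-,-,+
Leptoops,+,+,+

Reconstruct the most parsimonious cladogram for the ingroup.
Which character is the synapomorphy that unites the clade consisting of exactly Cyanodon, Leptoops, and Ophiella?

forked tongue

The outgroup has state '-' for every character, so '+' is the derived state throughout.
forked tongue: derived state '+' in Cyanodon, Leptoops, and Ophiella only — synapomorphy for {Cyanodon, Leptoops, Ophiella}.
Only Cyanodon and Leptoops show the derived state '+' for chelicerae fused, supporting them as a clade.
Only Cyanodon, Glyptella, Leptoops, and Ophiella show the derived state '+' for keeled scales, supporting them as a clade.
Most parsimonious ingroup topology: (((Ophiella,(Cyanodon,Leptoops)),Glyptella),Ornithyx).
The clade {Cyanodon, Leptoops, Ophiella} is supported by forked tongue: its derived state '+' occurs in exactly those taxa and in no other taxon (including the outgroup).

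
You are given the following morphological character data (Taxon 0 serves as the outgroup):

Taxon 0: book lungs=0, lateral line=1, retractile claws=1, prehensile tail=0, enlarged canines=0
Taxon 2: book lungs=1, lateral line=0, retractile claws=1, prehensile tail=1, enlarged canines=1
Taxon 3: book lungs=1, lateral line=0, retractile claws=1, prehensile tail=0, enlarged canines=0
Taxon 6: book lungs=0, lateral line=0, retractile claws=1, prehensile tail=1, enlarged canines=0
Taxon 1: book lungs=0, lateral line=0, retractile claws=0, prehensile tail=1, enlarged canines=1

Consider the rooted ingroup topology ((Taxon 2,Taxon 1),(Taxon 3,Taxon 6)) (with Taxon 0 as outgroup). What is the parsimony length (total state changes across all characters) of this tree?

7

Map each character onto ((Taxon 2,Taxon 1),(Taxon 3,Taxon 6)) (rooted by Taxon 0) and count the minimum state changes it requires (Fitch parsimony):
book lungs: 2; lateral line: 1; retractile claws: 1; prehensile tail: 2; enlarged canines: 1.
Total tree length = 7.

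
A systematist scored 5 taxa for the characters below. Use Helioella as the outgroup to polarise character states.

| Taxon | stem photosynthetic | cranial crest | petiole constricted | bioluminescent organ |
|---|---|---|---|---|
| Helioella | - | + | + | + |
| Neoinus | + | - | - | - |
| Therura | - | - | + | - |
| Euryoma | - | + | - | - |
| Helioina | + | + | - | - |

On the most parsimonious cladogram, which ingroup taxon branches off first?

Character polarity is set by the outgroup: the derived state is whichever differs from the outgroup's state, so for cranial crest, petiole constricted, bioluminescent organ the derived state is '-', and for the remaining characters it is '+'.
stem photosynthetic: derived state '+' in Helioina and Neoinus only — synapomorphy for {Helioina, Neoinus}.
cranial crest groups Neoinus and Therura, which is incompatible with the clades supported by the remaining characters; treating it as convergent (homoplasy) costs fewer steps than any alternative tree.
petiole constricted: derived state '-' in Euryoma, Helioina, and Neoinus only — synapomorphy for {Euryoma, Helioina, Neoinus}.
All ingroup taxa share the derived state '-' for bioluminescent organ; it defines the ingroup but does not resolve relationships within it.
Most parsimonious ingroup topology: (((Neoinus,Helioina),Euryoma),Therura).
Therura is sister to the clade containing all other ingroup taxa, so it is the earliest-diverging (most basal) ingroup lineage.

Therura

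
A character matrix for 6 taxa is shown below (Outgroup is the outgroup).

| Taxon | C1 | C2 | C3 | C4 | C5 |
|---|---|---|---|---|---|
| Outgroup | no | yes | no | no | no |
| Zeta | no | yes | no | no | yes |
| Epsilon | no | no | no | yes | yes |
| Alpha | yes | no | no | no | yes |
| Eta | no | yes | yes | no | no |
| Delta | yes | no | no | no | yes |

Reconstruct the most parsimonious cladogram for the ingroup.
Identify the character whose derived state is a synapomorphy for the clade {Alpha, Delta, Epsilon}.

C2

Character polarity is set by the outgroup: the derived state is whichever differs from the outgroup's state, so for C2 the derived state is 'no', and for the remaining characters it is 'yes'.
Only Alpha and Delta show the derived state 'yes' for C1, supporting them as a clade.
C2: derived state 'no' in Alpha, Delta, and Epsilon only — synapomorphy for {Alpha, Delta, Epsilon}.
C3: derived state 'yes' in Eta only — an autapomorphy, so it tells us nothing about relationships among taxa.
C4 (derived state 'yes') is unique to Epsilon (autapomorphy; uninformative for grouping).
Only Alpha, Delta, Epsilon, and Zeta show the derived state 'yes' for C5, supporting them as a clade.
Most parsimonious ingroup topology: ((Zeta,(Epsilon,(Alpha,Delta))),Eta).
The clade {Alpha, Delta, Epsilon} is supported by C2: its derived state 'no' occurs in exactly those taxa and in no other taxon (including the outgroup).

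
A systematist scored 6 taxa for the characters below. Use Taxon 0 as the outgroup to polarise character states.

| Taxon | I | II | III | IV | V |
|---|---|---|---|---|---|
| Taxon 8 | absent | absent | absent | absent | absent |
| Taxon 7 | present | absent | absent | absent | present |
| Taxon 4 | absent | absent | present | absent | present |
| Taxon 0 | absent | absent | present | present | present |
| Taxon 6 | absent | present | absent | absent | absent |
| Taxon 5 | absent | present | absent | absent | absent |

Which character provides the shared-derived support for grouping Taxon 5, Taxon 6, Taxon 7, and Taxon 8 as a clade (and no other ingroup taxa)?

Character polarity is set by the outgroup: the derived state is whichever differs from the outgroup's state, so for III, IV, V the derived state is 'absent', and for the remaining characters it is 'present'.
I (derived state 'present') is unique to Taxon 7 (autapomorphy; uninformative for grouping).
II (derived state 'present') is shared by Taxon 5 and Taxon 6 — a synapomorphy uniting that clade.
III (derived state 'absent') is shared by Taxon 5, Taxon 6, Taxon 7, and Taxon 8 — a synapomorphy uniting that clade.
IV (derived state 'absent') is shared by all ingroup taxa — unites the whole ingroup.
Only Taxon 5, Taxon 6, and Taxon 8 show the derived state 'absent' for V, supporting them as a clade.
Most parsimonious ingroup topology: ((((Taxon 6,Taxon 5),Taxon 8),Taxon 7),Taxon 4).
The clade {Taxon 5, Taxon 6, Taxon 7, Taxon 8} is supported by III: its derived state 'absent' occurs in exactly those taxa and in no other taxon (including the outgroup).

III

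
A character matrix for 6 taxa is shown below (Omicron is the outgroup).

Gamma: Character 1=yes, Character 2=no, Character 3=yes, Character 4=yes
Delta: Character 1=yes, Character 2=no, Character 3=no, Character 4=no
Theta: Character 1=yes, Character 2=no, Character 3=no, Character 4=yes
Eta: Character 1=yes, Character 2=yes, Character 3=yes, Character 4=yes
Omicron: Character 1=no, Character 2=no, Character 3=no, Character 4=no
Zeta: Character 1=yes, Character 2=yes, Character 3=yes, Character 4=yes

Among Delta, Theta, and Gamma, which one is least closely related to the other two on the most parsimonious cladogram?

Delta

The outgroup has state 'no' for every character, so 'yes' is the derived state throughout.
All ingroup taxa share the derived state 'yes' for Character 1; it defines the ingroup but does not resolve relationships within it.
Character 2 (derived state 'yes') is shared by Eta and Zeta — a synapomorphy uniting that clade.
Character 3 (derived state 'yes') is shared by Eta, Gamma, and Zeta — a synapomorphy uniting that clade.
Only Eta, Gamma, Theta, and Zeta show the derived state 'yes' for Character 4, supporting them as a clade.
Most parsimonious ingroup topology: (((Gamma,(Zeta,Eta)),Theta),Delta).
Theta and Gamma share a more recent common ancestor with each other than either does with Delta, so Delta is the least closely related of the three.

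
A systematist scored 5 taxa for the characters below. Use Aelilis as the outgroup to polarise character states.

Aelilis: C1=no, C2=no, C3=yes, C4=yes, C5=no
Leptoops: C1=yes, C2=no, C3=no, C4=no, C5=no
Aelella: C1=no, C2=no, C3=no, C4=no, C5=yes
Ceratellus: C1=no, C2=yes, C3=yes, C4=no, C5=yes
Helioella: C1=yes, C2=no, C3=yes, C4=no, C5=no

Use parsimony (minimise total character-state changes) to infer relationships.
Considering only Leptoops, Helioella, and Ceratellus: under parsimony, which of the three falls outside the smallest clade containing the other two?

Character polarity is set by the outgroup: the derived state is whichever differs from the outgroup's state, so for C3, C4 the derived state is 'no', and for the remaining characters it is 'yes'.
Only Helioella and Leptoops show the derived state 'yes' for C1, supporting them as a clade.
C2: derived state 'yes' in Ceratellus only — an autapomorphy, so it tells us nothing about relationships among taxa.
C3 (state 'no') occurs in Aelella and Leptoops but conflicts with the nesting implied by the other characters — most parsimoniously interpreted as homoplasy.
All ingroup taxa share the derived state 'no' for C4; it defines the ingroup but does not resolve relationships within it.
C5 (derived state 'yes') is shared by Aelella and Ceratellus — a synapomorphy uniting that clade.
Most parsimonious ingroup topology: ((Leptoops,Helioella),(Aelella,Ceratellus)).
Leptoops and Helioella share a more recent common ancestor with each other than either does with Ceratellus, so Ceratellus is the least closely related of the three.

Ceratellus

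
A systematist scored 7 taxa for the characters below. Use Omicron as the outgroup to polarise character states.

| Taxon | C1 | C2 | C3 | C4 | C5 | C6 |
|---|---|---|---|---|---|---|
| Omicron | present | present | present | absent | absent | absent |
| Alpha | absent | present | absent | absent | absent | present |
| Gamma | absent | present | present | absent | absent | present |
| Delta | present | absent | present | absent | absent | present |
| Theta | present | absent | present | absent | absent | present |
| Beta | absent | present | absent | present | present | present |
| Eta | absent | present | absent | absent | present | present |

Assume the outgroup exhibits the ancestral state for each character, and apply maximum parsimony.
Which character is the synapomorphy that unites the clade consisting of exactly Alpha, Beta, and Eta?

Character polarity is set by the outgroup: the derived state is whichever differs from the outgroup's state, so for C1, C2, C3 the derived state is 'absent', and for the remaining characters it is 'present'.
C1: derived state 'absent' in Alpha, Beta, Eta, and Gamma only — synapomorphy for {Alpha, Beta, Eta, Gamma}.
C2 (derived state 'absent') is shared by Delta and Theta — a synapomorphy uniting that clade.
C3 (derived state 'absent') is shared by Alpha, Beta, and Eta — a synapomorphy uniting that clade.
C4: derived state 'present' in Beta only — an autapomorphy, so it tells us nothing about relationships among taxa.
C5 (derived state 'present') is shared by Beta and Eta — a synapomorphy uniting that clade.
All ingroup taxa share the derived state 'present' for C6; it defines the ingroup but does not resolve relationships within it.
Most parsimonious ingroup topology: (((Alpha,(Beta,Eta)),Gamma),(Delta,Theta)).
The clade {Alpha, Beta, Eta} is supported by C3: its derived state 'absent' occurs in exactly those taxa and in no other taxon (including the outgroup).

C3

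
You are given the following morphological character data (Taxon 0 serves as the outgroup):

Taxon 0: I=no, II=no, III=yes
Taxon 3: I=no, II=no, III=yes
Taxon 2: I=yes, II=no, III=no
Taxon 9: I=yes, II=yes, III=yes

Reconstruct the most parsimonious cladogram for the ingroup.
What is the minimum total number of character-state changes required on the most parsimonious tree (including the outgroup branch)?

3

Character polarity is set by the outgroup: the derived state is whichever differs from the outgroup's state, so for III the derived state is 'no', and for the remaining characters it is 'yes'.
I (derived state 'yes') is shared by Taxon 2 and Taxon 9 — a synapomorphy uniting that clade.
II (derived state 'yes') is unique to Taxon 9 (autapomorphy; uninformative for grouping).
III (derived state 'no') is unique to Taxon 2 (autapomorphy; uninformative for grouping).
Most parsimonious ingroup topology: (Taxon 3,(Taxon 2,Taxon 9)).
Changes per character on this tree: I: 1; II: 1; III: 1.
Total = 3.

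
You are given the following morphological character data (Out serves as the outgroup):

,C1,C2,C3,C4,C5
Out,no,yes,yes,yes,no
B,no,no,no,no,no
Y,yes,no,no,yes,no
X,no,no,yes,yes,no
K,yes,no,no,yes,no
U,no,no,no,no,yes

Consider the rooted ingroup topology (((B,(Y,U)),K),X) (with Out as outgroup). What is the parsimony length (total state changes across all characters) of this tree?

Map each character onto (((B,(Y,U)),K),X) (rooted by Out) and count the minimum state changes it requires (Fitch parsimony):
C1: 2; C2: 1; C3: 1; C4: 2; C5: 1.
Total tree length = 7.

7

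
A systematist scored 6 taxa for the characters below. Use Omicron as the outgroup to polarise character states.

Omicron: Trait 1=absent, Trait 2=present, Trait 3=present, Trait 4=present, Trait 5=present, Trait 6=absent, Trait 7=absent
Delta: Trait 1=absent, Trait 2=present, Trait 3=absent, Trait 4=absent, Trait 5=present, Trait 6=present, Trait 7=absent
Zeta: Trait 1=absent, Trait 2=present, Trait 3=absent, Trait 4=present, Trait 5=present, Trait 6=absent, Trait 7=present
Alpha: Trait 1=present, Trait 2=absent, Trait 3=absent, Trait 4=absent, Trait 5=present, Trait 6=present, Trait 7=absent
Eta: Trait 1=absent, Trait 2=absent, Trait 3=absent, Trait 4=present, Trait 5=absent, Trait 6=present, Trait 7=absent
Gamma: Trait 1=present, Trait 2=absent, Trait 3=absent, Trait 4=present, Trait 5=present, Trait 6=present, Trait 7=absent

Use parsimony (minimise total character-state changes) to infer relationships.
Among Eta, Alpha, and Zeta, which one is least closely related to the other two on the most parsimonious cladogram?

Character polarity is set by the outgroup: the derived state is whichever differs from the outgroup's state, so for Trait 2, Trait 3, Trait 4, Trait 5 the derived state is 'absent', and for the remaining characters it is 'present'.
Trait 1: derived state 'present' in Alpha and Gamma only — synapomorphy for {Alpha, Gamma}.
Only Alpha, Eta, and Gamma show the derived state 'absent' for Trait 2, supporting them as a clade.
All ingroup taxa share the derived state 'absent' for Trait 3; it defines the ingroup but does not resolve relationships within it.
Trait 4 groups Alpha and Delta, which is incompatible with the clades supported by the remaining characters; treating it as convergent (homoplasy) costs fewer steps than any alternative tree.
Trait 5 (derived state 'absent') is unique to Eta (autapomorphy; uninformative for grouping).
Trait 6: derived state 'present' in Alpha, Delta, Eta, and Gamma only — synapomorphy for {Alpha, Delta, Eta, Gamma}.
Trait 7: derived state 'present' in Zeta only — an autapomorphy, so it tells us nothing about relationships among taxa.
Most parsimonious ingroup topology: ((Delta,((Alpha,Gamma),Eta)),Zeta).
Eta and Alpha share a more recent common ancestor with each other than either does with Zeta, so Zeta is the least closely related of the three.

Zeta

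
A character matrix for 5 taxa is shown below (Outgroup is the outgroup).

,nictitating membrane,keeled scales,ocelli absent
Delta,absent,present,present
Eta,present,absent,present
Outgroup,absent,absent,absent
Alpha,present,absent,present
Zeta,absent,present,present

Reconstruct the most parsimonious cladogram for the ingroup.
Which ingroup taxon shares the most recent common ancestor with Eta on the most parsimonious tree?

The outgroup has state 'absent' for every character, so 'present' is the derived state throughout.
Only Alpha and Eta show the derived state 'present' for nictitating membrane, supporting them as a clade.
keeled scales: derived state 'present' in Delta and Zeta only — synapomorphy for {Delta, Zeta}.
All ingroup taxa share the derived state 'present' for ocelli absent; it defines the ingroup but does not resolve relationships within it.
Most parsimonious ingroup topology: ((Zeta,Delta),(Eta,Alpha)).
Eta and Alpha form a cherry on this tree, so they are sister taxa.

Alpha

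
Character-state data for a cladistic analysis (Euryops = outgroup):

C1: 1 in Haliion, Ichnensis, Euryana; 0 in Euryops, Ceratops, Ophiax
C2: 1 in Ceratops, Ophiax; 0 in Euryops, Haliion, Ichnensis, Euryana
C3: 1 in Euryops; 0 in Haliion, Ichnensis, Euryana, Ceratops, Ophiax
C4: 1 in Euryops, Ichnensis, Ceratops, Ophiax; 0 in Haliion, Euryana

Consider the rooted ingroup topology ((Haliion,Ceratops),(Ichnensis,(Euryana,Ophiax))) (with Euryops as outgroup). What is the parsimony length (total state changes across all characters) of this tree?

Map each character onto ((Haliion,Ceratops),(Ichnensis,(Euryana,Ophiax))) (rooted by Euryops) and count the minimum state changes it requires (Fitch parsimony):
C1: 3; C2: 2; C3: 1; C4: 2.
Total tree length = 8.

8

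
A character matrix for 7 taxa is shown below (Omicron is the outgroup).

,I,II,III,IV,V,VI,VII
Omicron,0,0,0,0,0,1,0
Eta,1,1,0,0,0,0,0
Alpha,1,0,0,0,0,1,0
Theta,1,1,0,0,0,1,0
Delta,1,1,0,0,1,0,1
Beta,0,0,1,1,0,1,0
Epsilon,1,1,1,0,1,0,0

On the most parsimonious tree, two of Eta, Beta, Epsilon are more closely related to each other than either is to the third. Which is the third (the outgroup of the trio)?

Character polarity is set by the outgroup: the derived state is whichever differs from the outgroup's state, so for VI the derived state is '0', and for the remaining characters it is '1'.
I (derived state '1') is shared by Alpha, Delta, Epsilon, Eta, and Theta — a synapomorphy uniting that clade.
Only Delta, Epsilon, Eta, and Theta show the derived state '1' for II, supporting them as a clade.
III groups Beta and Epsilon, which is incompatible with the clades supported by the remaining characters; treating it as convergent (homoplasy) costs fewer steps than any alternative tree.
IV: derived state '1' in Beta only — an autapomorphy, so it tells us nothing about relationships among taxa.
V (derived state '1') is shared by Delta and Epsilon — a synapomorphy uniting that clade.
VI (derived state '0') is shared by Delta, Epsilon, and Eta — a synapomorphy uniting that clade.
VII (derived state '1') is unique to Delta (autapomorphy; uninformative for grouping).
Most parsimonious ingroup topology: ((((Eta,(Delta,Epsilon)),Theta),Alpha),Beta).
Epsilon and Eta share a more recent common ancestor with each other than either does with Beta, so Beta is the least closely related of the three.

Beta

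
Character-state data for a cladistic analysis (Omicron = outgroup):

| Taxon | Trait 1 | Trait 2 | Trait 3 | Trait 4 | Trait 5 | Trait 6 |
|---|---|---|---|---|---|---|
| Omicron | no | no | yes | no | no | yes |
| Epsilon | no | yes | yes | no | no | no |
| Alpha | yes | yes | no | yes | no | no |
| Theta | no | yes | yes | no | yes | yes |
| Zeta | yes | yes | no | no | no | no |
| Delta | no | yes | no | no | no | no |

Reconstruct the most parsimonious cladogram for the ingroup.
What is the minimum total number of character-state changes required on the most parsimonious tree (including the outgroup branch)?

6

Character polarity is set by the outgroup: the derived state is whichever differs from the outgroup's state, so for Trait 3, Trait 6 the derived state is 'no', and for the remaining characters it is 'yes'.
Trait 1: derived state 'yes' in Alpha and Zeta only — synapomorphy for {Alpha, Zeta}.
All ingroup taxa share the derived state 'yes' for Trait 2; it defines the ingroup but does not resolve relationships within it.
Only Alpha, Delta, and Zeta show the derived state 'no' for Trait 3, supporting them as a clade.
Trait 4: derived state 'yes' in Alpha only — an autapomorphy, so it tells us nothing about relationships among taxa.
Trait 5 (derived state 'yes') is unique to Theta (autapomorphy; uninformative for grouping).
Only Alpha, Delta, Epsilon, and Zeta show the derived state 'no' for Trait 6, supporting them as a clade.
Most parsimonious ingroup topology: ((Epsilon,((Alpha,Zeta),Delta)),Theta).
Changes per character on this tree: Trait 1: 1; Trait 2: 1; Trait 3: 1; Trait 4: 1; Trait 5: 1; Trait 6: 1.
Total = 6.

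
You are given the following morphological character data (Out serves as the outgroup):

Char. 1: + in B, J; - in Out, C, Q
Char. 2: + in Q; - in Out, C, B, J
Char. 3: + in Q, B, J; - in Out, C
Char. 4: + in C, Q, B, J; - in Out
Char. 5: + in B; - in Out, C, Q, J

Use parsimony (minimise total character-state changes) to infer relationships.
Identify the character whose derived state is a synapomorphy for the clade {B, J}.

Char. 1

The outgroup has state '-' for every character, so '+' is the derived state throughout.
Char. 1 (derived state '+') is shared by B and J — a synapomorphy uniting that clade.
Char. 2 (derived state '+') is unique to Q (autapomorphy; uninformative for grouping).
Char. 3 (derived state '+') is shared by B, J, and Q — a synapomorphy uniting that clade.
Char. 4 (derived state '+') is shared by all ingroup taxa — unites the whole ingroup.
Char. 5 (derived state '+') is unique to B (autapomorphy; uninformative for grouping).
Most parsimonious ingroup topology: (C,(Q,(B,J))).
The clade {B, J} is supported by Char. 1: its derived state '+' occurs in exactly those taxa and in no other taxon (including the outgroup).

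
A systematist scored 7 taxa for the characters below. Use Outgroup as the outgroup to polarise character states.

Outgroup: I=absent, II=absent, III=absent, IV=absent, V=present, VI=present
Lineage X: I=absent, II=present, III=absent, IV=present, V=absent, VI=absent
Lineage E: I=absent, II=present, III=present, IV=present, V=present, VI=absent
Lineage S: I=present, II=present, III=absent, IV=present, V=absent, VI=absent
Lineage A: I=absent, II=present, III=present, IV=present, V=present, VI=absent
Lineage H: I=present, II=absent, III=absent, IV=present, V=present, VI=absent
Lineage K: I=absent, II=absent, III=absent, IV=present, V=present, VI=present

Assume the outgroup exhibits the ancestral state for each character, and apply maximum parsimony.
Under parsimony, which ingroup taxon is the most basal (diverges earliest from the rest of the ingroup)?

Lineage K

Character polarity is set by the outgroup: the derived state is whichever differs from the outgroup's state, so for V, VI the derived state is 'absent', and for the remaining characters it is 'present'.
I groups Lineage H and Lineage S, which is incompatible with the clades supported by the remaining characters; treating it as convergent (homoplasy) costs fewer steps than any alternative tree.
II (derived state 'present') is shared by Lineage A, Lineage E, Lineage S, and Lineage X — a synapomorphy uniting that clade.
Only Lineage A and Lineage E show the derived state 'present' for III, supporting them as a clade.
All ingroup taxa share the derived state 'present' for IV; it defines the ingroup but does not resolve relationships within it.
V (derived state 'absent') is shared by Lineage S and Lineage X — a synapomorphy uniting that clade.
VI (derived state 'absent') is shared by Lineage A, Lineage E, Lineage H, Lineage S, and Lineage X — a synapomorphy uniting that clade.
Most parsimonious ingroup topology: ((((Lineage X,Lineage S),(Lineage E,Lineage A)),Lineage H),Lineage K).
Lineage K is sister to the clade containing all other ingroup taxa, so it is the earliest-diverging (most basal) ingroup lineage.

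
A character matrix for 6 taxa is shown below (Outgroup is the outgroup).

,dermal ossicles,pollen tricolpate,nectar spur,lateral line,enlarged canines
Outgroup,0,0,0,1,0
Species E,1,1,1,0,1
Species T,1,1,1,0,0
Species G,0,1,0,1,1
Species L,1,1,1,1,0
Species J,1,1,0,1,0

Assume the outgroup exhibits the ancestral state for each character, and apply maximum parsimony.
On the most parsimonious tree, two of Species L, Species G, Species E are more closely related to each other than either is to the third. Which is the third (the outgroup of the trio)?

Character polarity is set by the outgroup: the derived state is whichever differs from the outgroup's state, so for lateral line the derived state is '0', and for the remaining characters it is '1'.
dermal ossicles (derived state '1') is shared by Species E, Species J, Species L, and Species T — a synapomorphy uniting that clade.
All ingroup taxa share the derived state '1' for pollen tricolpate; it defines the ingroup but does not resolve relationships within it.
Only Species E, Species L, and Species T show the derived state '1' for nectar spur, supporting them as a clade.
Only Species E and Species T show the derived state '0' for lateral line, supporting them as a clade.
enlarged canines groups Species E and Species G, which is incompatible with the clades supported by the remaining characters; treating it as convergent (homoplasy) costs fewer steps than any alternative tree.
Most parsimonious ingroup topology: ((((Species E,Species T),Species L),Species J),Species G).
Species E and Species L share a more recent common ancestor with each other than either does with Species G, so Species G is the least closely related of the three.

Species G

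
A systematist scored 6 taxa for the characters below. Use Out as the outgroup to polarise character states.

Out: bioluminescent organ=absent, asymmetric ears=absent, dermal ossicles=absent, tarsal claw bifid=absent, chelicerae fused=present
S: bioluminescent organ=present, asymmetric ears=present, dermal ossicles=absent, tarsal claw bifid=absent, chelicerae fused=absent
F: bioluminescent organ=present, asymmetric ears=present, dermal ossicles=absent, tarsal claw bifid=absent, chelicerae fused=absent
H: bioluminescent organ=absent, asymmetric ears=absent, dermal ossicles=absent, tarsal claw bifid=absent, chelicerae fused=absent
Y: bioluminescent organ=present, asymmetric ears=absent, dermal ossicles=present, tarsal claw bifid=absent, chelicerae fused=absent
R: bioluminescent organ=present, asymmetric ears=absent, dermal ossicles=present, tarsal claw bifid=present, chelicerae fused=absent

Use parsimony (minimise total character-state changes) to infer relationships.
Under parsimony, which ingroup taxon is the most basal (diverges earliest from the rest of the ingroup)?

H

Character polarity is set by the outgroup: the derived state is whichever differs from the outgroup's state, so for chelicerae fused the derived state is 'absent', and for the remaining characters it is 'present'.
bioluminescent organ (derived state 'present') is shared by F, R, S, and Y — a synapomorphy uniting that clade.
asymmetric ears: derived state 'present' in F and S only — synapomorphy for {F, S}.
dermal ossicles: derived state 'present' in R and Y only — synapomorphy for {R, Y}.
tarsal claw bifid (derived state 'present') is unique to R (autapomorphy; uninformative for grouping).
chelicerae fused (derived state 'absent') is shared by all ingroup taxa — unites the whole ingroup.
Most parsimonious ingroup topology: (((S,F),(Y,R)),H).
H is sister to the clade containing all other ingroup taxa, so it is the earliest-diverging (most basal) ingroup lineage.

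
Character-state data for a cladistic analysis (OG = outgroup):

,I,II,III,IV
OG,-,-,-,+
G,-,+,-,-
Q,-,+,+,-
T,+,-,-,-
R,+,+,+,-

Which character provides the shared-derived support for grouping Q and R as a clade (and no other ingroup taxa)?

III

Character polarity is set by the outgroup: the derived state is whichever differs from the outgroup's state, so for IV the derived state is '-', and for the remaining characters it is '+'.
I (state '+') occurs in R and T but conflicts with the nesting implied by the other characters — most parsimoniously interpreted as homoplasy.
Only G, Q, and R show the derived state '+' for II, supporting them as a clade.
Only Q and R show the derived state '+' for III, supporting them as a clade.
IV (derived state '-') is shared by all ingroup taxa — unites the whole ingroup.
Most parsimonious ingroup topology: ((G,(Q,R)),T).
The clade {Q, R} is supported by III: its derived state '+' occurs in exactly those taxa and in no other taxon (including the outgroup).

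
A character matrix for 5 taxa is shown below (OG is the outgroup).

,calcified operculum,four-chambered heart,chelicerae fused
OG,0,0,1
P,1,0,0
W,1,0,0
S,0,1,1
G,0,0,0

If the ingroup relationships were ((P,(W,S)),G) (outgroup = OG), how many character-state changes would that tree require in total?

5

Map each character onto ((P,(W,S)),G) (rooted by OG) and count the minimum state changes it requires (Fitch parsimony):
calcified operculum: 2; four-chambered heart: 1; chelicerae fused: 2.
Total tree length = 5.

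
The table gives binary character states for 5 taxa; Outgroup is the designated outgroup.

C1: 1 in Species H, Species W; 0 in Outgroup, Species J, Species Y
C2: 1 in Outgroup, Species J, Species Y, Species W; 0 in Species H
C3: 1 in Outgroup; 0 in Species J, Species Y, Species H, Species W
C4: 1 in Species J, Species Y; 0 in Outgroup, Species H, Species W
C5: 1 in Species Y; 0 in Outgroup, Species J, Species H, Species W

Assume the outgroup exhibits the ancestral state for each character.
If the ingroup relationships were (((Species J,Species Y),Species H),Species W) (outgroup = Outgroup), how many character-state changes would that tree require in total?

Map each character onto (((Species J,Species Y),Species H),Species W) (rooted by Outgroup) and count the minimum state changes it requires (Fitch parsimony):
C1: 2; C2: 1; C3: 1; C4: 1; C5: 1.
Total tree length = 6.

6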